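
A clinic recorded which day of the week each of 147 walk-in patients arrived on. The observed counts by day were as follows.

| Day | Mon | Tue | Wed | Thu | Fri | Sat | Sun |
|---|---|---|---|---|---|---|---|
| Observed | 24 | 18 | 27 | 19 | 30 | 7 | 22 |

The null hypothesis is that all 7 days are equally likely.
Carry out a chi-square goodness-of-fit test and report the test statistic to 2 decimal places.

16.00

Expected count for each of the 7 categories: 147/7 = 21.
cat         O        E   (O−E)²/E
Mon        24       21      0.429
Tue        18       21      0.429
Wed        27       21      1.714
Thu        19       21      0.190
Fri        30       21      3.857
Sat         7       21      9.333
Sun        22       21      0.048
Sum = 16.00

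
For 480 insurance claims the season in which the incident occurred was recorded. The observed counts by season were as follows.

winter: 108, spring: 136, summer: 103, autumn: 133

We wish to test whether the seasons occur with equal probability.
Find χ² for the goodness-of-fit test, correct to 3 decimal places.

Under H₀ each category has probability 1/4, so each expected count is 480/4 = 120.
χ² = (108−120)²/120 + (136−120)²/120 + (103−120)²/120 + (133−120)²/120
   = 1.2000 + 2.1333 + 2.4083 + 1.4083
Sum = 7.150

7.150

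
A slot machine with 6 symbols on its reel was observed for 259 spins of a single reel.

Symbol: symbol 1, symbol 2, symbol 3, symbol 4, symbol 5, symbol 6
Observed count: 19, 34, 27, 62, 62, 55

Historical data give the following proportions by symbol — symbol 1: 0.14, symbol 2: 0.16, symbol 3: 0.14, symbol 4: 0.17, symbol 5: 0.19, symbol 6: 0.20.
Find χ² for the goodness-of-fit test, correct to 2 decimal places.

22.77

Expected counts E_i = n·p_i: 259×0.14 = 36.26, 259×0.16 = 41.44, 259×0.14 = 36.26, 259×0.17 = 44.03, 259×0.19 = 49.21, 259×0.20 = 51.8.
cat           O        E   (O−E)²/E
symbol 1     19    36.26      8.216
symbol 2     34    41.44      1.336
symbol 3     27    36.26      2.365
symbol 4     62    44.03      7.334
symbol 5     62    49.21      3.324
symbol 6     55     51.8      0.198
Sum = 22.77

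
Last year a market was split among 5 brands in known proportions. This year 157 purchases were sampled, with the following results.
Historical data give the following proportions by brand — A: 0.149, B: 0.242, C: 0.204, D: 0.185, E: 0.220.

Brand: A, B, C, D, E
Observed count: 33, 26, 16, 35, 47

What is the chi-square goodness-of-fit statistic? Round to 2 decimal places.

Expected counts E_i = n·p_i: 157×0.149 = 23.393, 157×0.242 = 37.994, 157×0.204 = 32.028, 157×0.185 = 29.045, 157×0.220 = 34.54.
χ² = (33−23.393)²/23.393 + (26−37.994)²/37.994 + (16−32.028)²/32.028 + (35−29.045)²/29.045 + (47−34.54)²/34.54
   = 3.945 + 3.786 + 8.021 + 1.221 + 4.495
Sum = 21.47

21.47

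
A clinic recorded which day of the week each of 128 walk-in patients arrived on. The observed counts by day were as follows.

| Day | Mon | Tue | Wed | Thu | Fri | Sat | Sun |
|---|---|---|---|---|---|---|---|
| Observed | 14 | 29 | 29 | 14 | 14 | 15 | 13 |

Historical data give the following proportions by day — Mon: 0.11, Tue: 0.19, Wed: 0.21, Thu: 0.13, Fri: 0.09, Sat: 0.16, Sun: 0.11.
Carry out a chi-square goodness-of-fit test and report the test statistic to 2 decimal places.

3.57

Expected counts E_i = n·p_i: 128×0.11 = 14.08, 128×0.19 = 24.32, 128×0.21 = 26.88, 128×0.13 = 16.64, 128×0.09 = 11.52, 128×0.16 = 20.48, 128×0.11 = 14.08.
cat         O        E   (O−E)²/E
Mon        14    14.08      0.000
Tue        29    24.32      0.901
Wed        29    26.88      0.167
Thu        14    16.64      0.419
Fri        14    11.52      0.534
Sat        15    20.48      1.466
Sun        13    14.08      0.083
Sum = 3.57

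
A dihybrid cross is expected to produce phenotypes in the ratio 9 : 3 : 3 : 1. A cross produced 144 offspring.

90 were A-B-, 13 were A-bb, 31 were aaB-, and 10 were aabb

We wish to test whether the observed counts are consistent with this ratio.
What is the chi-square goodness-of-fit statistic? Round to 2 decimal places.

8.96

Ratio total = 16. Expected counts: 144×9/16 = 81, 144×3/16 = 27, 144×3/16 = 27, 144×1/16 = 9.
A-B-: (90 − 81)²/81 = 81/81 = 1.000
A-bb: (13 − 27)²/27 = 196/27 = 7.259
aaB-: (31 − 27)²/27 = 16/27 = 0.593
aabb: (10 − 9)²/9 = 1/9 = 0.111
Sum = 8.96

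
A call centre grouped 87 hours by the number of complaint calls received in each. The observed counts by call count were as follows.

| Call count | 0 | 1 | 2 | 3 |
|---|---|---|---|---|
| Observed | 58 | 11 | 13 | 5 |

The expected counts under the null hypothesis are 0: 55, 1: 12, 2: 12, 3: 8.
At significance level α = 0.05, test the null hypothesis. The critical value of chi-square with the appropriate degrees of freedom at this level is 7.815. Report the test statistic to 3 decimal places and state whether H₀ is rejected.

χ² = (58−55)²/55 + (11−12)²/12 + (13−12)²/12 + (5−8)²/8
   = 0.1636 + 0.0833 + 0.0833 + 1.1250
Sum = 1.455
df = 3. Since 1.455 < 7.815, we do not reject H₀.

1.455; do not reject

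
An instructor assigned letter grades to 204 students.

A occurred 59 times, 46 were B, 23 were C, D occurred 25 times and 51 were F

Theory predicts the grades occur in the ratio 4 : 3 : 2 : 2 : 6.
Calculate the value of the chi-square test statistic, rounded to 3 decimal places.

11.507

Ratio total = 17. Expected counts: 204×4/17 = 48, 204×3/17 = 36, 204×2/17 = 24, 204×2/17 = 24, 204×6/17 = 72.
χ² = (59−48)²/48 + (46−36)²/36 + (23−24)²/24 + (25−24)²/24 + (51−72)²/72
   = 2.5208 + 2.7778 + 0.0417 + 0.0417 + 6.1250
Sum = 11.507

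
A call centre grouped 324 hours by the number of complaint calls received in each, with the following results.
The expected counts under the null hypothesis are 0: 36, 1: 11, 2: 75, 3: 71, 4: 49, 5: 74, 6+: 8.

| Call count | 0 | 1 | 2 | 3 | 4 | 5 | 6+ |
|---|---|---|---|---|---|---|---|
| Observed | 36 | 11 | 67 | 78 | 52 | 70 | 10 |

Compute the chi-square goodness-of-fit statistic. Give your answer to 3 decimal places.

cat         O        E   (O−E)²/E
0          36       36     0.0000
1          11       11     0.0000
2          67       75     0.8533
3          78       71     0.6901
4          52       49     0.1837
5          70       74     0.2162
6+         10        8     0.5000
Sum = 2.443

2.443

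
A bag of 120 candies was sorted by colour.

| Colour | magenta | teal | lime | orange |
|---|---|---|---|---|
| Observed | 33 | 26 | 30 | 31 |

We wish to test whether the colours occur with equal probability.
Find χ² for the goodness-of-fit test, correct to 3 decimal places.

Under H₀ each category has probability 1/4, so each expected count is 120/4 = 30.
cat          O        E   (O−E)²/E
magenta     33       30     0.3000
teal        26       30     0.5333
lime        30       30     0.0000
orange      31       30     0.0333
Sum = 0.867

0.867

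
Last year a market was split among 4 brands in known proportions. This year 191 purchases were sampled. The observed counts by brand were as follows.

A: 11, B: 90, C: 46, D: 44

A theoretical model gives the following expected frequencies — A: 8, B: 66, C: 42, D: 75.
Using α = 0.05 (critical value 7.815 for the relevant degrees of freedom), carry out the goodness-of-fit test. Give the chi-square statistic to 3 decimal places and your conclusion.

A: (11 − 8)²/8 = 9/8 = 1.1250
B: (90 − 66)²/66 = 576/66 = 8.7273
C: (46 − 42)²/42 = 16/42 = 0.3810
D: (44 − 75)²/75 = 961/75 = 12.8133
Sum = 23.047
df = 3. Since 23.047 > 7.815, we reject H₀.

23.047; reject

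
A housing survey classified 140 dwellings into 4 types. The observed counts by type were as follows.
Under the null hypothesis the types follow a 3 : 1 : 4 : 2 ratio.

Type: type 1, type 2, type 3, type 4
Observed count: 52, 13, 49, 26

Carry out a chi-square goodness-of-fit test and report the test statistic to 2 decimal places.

Ratio total = 10. Expected counts: 140×3/10 = 42, 140×1/10 = 14, 140×4/10 = 56, 140×2/10 = 28.
cat         O        E   (O−E)²/E
type 1     52       42      2.381
type 2     13       14      0.071
type 3     49       56      0.875
type 4     26       28      0.143
Sum = 3.47

3.47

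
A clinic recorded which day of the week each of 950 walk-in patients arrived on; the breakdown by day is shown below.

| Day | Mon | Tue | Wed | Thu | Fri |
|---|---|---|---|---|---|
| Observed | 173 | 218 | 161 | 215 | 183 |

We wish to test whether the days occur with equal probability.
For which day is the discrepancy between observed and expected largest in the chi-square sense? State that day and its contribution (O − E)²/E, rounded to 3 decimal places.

Wed, 4.426

Expected count for each of the 5 categories: 950/5 = 190.
cat         O        E   (O−E)²/E
Mon       173      190     1.5211
Tue       218      190     4.1263
Wed       161      190     4.4263
Thu       215      190     3.2895
Fri       183      190     0.2579
The largest term is for Wed: 4.426.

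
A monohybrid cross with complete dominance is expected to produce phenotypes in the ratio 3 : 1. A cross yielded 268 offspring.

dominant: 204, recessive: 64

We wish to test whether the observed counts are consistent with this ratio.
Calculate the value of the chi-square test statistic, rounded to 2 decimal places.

0.18

Ratio total = 4. Expected counts: 268×3/4 = 201, 268×1/4 = 67.
χ² = (204−201)²/201 + (64−67)²/67
   = 0.045 + 0.134
Sum = 0.18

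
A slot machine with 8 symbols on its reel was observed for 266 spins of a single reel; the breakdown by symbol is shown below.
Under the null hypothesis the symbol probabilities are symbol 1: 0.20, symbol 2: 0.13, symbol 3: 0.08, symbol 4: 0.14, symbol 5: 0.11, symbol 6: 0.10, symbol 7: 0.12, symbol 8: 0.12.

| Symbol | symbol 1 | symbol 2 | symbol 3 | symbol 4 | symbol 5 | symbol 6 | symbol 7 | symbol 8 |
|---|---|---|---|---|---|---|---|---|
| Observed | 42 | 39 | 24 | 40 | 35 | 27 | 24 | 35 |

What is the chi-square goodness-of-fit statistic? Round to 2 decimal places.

6.87

Expected counts E_i = n·p_i: 266×0.20 = 53.2, 266×0.13 = 34.58, 266×0.08 = 21.28, 266×0.14 = 37.24, 266×0.11 = 29.26, 266×0.10 = 26.6, 266×0.12 = 31.92, 266×0.12 = 31.92.
χ² = (42−53.2)²/53.2 + (39−34.58)²/34.58 + (24−21.28)²/21.28 + (40−37.24)²/37.24 + (35−29.26)²/29.26 + (27−26.6)²/26.6 + (24−31.92)²/31.92 + (35−31.92)²/31.92
   = 2.358 + 0.565 + 0.348 + 0.205 + 1.126 + 0.006 + 1.965 + 0.297
Sum = 6.87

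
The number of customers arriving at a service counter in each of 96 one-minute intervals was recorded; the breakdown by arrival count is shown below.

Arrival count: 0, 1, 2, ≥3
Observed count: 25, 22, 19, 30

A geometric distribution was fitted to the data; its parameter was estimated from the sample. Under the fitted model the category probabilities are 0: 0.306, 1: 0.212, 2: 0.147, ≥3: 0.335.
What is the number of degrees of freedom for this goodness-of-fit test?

2

There are k = 4 categories and 1 parameter estimated from the data, so df = 4 − 1 − 1 = 2.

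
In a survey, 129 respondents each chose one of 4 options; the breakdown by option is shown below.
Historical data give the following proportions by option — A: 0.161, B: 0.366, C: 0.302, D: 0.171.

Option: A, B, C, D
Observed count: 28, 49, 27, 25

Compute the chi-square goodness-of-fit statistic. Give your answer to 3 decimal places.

Expected counts E_i = n·p_i: 129×0.161 = 20.769, 129×0.366 = 47.214, 129×0.302 = 38.958, 129×0.171 = 22.059.
cat         O        E   (O−E)²/E
A          28   20.769     2.5176
B          49   47.214     0.0676
C          27   38.958     3.6705
D          25   22.059     0.3921
Sum = 6.648

6.648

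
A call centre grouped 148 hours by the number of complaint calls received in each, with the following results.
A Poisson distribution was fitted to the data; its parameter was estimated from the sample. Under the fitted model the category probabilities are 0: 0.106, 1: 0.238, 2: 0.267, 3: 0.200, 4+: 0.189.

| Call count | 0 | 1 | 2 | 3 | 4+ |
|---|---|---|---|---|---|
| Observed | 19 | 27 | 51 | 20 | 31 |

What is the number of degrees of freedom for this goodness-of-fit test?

3

There are k = 5 categories and 1 parameter estimated from the data, so df = 5 − 1 − 1 = 3.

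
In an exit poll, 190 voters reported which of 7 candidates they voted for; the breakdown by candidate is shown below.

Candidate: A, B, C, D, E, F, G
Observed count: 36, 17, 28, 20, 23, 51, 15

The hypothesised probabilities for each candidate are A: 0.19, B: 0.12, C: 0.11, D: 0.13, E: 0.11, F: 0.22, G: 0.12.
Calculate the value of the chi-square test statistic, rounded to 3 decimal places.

Expected counts E_i = n·p_i: 190×0.19 = 36.1, 190×0.12 = 22.8, 190×0.11 = 20.9, 190×0.13 = 24.7, 190×0.11 = 20.9, 190×0.22 = 41.8, 190×0.12 = 22.8.
χ² = (36−36.1)²/36.1 + (17−22.8)²/22.8 + (28−20.9)²/20.9 + (20−24.7)²/24.7 + (23−20.9)²/20.9 + (51−41.8)²/41.8 + (15−22.8)²/22.8
   = 0.0003 + 1.4754 + 2.4120 + 0.8943 + 0.2110 + 2.0249 + 2.6684
Sum = 9.686

9.686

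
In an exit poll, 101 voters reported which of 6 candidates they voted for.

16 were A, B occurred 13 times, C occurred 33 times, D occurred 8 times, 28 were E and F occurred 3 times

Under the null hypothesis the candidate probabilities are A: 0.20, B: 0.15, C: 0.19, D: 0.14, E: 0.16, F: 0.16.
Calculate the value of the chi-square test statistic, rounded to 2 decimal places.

Expected counts E_i = n·p_i: 101×0.20 = 20.2, 101×0.15 = 15.15, 101×0.19 = 19.19, 101×0.14 = 14.14, 101×0.16 = 16.16, 101×0.16 = 16.16.
cat         O        E   (O−E)²/E
A          16     20.2      0.873
B          13    15.15      0.305
C          33    19.19      9.938
D           8    14.14      2.666
E          28    16.16      8.675
F           3    16.16     10.717
Sum = 33.17

33.17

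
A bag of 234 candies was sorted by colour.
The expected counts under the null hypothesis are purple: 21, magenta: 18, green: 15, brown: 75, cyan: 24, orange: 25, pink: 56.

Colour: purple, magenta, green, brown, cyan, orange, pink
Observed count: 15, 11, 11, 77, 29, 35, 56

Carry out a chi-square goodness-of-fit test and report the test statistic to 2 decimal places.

cat          O        E   (O−E)²/E
purple      15       21      1.714
magenta     11       18      2.722
green       11       15      1.067
brown       77       75      0.053
cyan        29       24      1.042
orange      35       25      4.000
pink        56       56      0.000
Sum = 10.60

10.60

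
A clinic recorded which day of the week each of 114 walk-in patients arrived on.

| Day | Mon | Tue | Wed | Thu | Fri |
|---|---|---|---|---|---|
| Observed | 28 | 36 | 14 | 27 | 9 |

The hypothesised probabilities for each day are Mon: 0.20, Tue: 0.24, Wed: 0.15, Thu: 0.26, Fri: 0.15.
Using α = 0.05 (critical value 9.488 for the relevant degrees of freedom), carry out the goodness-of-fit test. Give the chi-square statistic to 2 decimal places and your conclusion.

Expected counts E_i = n·p_i: 114×0.20 = 22.8, 114×0.24 = 27.36, 114×0.15 = 17.1, 114×0.26 = 29.64, 114×0.15 = 17.1.
cat         O        E   (O−E)²/E
Mon        28     22.8      1.186
Tue        36    27.36      2.728
Wed        14     17.1      0.562
Thu        27    29.64      0.235
Fri         9     17.1      3.837
Sum = 8.55
df = 4. Since 8.55 < 9.488, we do not reject H₀.

8.55; do not reject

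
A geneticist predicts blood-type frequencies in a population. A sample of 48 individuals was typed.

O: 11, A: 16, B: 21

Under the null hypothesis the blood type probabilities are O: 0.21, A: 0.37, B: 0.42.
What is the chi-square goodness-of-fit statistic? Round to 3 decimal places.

0.293

Expected counts E_i = n·p_i: 48×0.21 = 10.08, 48×0.37 = 17.76, 48×0.42 = 20.16.
χ² = (11−10.08)²/10.08 + (16−17.76)²/17.76 + (21−20.16)²/20.16
   = 0.0840 + 0.1744 + 0.0350
Sum = 0.293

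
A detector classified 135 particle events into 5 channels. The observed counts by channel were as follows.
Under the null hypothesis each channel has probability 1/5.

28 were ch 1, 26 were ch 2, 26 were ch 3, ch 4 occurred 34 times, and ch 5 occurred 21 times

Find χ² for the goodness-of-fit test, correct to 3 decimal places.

Under H₀ each category has probability 1/5, so each expected count is 135/5 = 27.
ch 1: (28 − 27)²/27 = 1/27 = 0.0370
ch 2: (26 − 27)²/27 = 1/27 = 0.0370
ch 3: (26 − 27)²/27 = 1/27 = 0.0370
ch 4: (34 − 27)²/27 = 49/27 = 1.8148
ch 5: (21 − 27)²/27 = 36/27 = 1.3333
Sum = 3.259

3.259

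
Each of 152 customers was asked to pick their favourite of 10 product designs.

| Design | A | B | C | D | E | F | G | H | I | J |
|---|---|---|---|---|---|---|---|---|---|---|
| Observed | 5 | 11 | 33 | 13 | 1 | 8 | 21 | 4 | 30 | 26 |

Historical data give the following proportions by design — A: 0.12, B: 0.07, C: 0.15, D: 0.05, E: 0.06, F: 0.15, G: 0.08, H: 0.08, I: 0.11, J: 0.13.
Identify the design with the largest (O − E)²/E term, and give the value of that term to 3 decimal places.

Expected counts E_i = n·p_i: 152×0.12 = 18.24, 152×0.07 = 10.64, 152×0.15 = 22.8, 152×0.05 = 7.6, 152×0.06 = 9.12, 152×0.15 = 22.8, 152×0.08 = 12.16, 152×0.08 = 12.16, 152×0.11 = 16.72, 152×0.13 = 19.76.
cat         O        E   (O−E)²/E
A           5    18.24     9.6106
B          11    10.64     0.0122
C          33     22.8     4.5632
D          13      7.6     3.8368
E           1     9.12     7.2296
F           8     22.8     9.6070
G          21    12.16     6.4264
H           4    12.16     5.4758
I          30    16.72    10.5478
J          26    19.76     1.9705
The largest term is for I: 10.548.

I, 10.548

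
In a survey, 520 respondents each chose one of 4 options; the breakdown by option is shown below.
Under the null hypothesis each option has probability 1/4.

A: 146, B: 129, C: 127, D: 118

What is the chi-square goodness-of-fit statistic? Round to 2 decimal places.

Expected count for each of the 4 categories: 520/4 = 130.
cat         O        E   (O−E)²/E
A         146      130      1.969
B         129      130      0.008
C         127      130      0.069
D         118      130      1.108
Sum = 3.15

3.15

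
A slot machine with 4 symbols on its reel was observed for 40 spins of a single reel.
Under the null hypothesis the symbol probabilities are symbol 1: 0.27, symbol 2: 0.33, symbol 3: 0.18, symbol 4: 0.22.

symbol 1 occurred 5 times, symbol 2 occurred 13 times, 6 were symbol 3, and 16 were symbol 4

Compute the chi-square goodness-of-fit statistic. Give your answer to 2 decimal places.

9.21

Expected counts E_i = n·p_i: 40×0.27 = 10.8, 40×0.33 = 13.2, 40×0.18 = 7.2, 40×0.22 = 8.8.
χ² = (5−10.8)²/10.8 + (13−13.2)²/13.2 + (6−7.2)²/7.2 + (16−8.8)²/8.8
   = 3.115 + 0.003 + 0.200 + 5.891
Sum = 9.21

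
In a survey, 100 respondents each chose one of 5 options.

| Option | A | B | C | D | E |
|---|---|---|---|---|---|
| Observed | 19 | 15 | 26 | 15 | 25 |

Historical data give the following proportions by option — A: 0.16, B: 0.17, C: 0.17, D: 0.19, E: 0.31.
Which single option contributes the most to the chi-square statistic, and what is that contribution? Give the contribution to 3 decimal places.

C, 4.765

Expected counts E_i = n·p_i: 100×0.16 = 16, 100×0.17 = 17, 100×0.17 = 17, 100×0.19 = 19, 100×0.31 = 31.
A: (19 − 16)²/16 = 9/16 = 0.5625
B: (15 − 17)²/17 = 4/17 = 0.2353
C: (26 − 17)²/17 = 81/17 = 4.7647
D: (15 − 19)²/19 = 16/19 = 0.8421
E: (25 − 31)²/31 = 36/31 = 1.1613
The largest term is for C: 4.765.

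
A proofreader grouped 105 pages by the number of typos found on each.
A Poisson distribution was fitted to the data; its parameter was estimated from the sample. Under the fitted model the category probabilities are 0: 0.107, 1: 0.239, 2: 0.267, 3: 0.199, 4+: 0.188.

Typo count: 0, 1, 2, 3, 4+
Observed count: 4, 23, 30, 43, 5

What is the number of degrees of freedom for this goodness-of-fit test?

3

There are k = 5 categories and 1 parameter estimated from the data, so df = 5 − 1 − 1 = 3.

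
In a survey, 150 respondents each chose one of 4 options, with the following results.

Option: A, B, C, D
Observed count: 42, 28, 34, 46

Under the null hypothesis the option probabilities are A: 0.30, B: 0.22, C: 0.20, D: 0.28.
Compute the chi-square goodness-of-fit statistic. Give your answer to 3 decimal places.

Expected counts E_i = n·p_i: 150×0.30 = 45, 150×0.22 = 33, 150×0.20 = 30, 150×0.28 = 42.
χ² = (42−45)²/45 + (28−33)²/33 + (34−30)²/30 + (46−42)²/42
   = 0.2000 + 0.7576 + 0.5333 + 0.3810
Sum = 1.872

1.872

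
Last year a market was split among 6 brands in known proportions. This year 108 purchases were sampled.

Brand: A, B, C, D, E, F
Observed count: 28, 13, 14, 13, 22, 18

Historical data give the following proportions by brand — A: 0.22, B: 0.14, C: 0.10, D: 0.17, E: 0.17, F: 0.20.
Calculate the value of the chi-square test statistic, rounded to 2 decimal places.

4.89

Expected counts E_i = n·p_i: 108×0.22 = 23.76, 108×0.14 = 15.12, 108×0.10 = 10.8, 108×0.17 = 18.36, 108×0.17 = 18.36, 108×0.20 = 21.6.
χ² = (28−23.76)²/23.76 + (13−15.12)²/15.12 + (14−10.8)²/10.8 + (13−18.36)²/18.36 + (22−18.36)²/18.36 + (18−21.6)²/21.6
   = 0.757 + 0.297 + 0.948 + 1.565 + 0.722 + 0.600
Sum = 4.89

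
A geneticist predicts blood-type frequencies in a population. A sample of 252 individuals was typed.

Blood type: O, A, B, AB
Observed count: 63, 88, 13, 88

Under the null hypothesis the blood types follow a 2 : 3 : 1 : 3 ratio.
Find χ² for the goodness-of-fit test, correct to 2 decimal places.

9.29

Ratio total = 9. Expected counts: 252×2/9 = 56, 252×3/9 = 84, 252×1/9 = 28, 252×3/9 = 84.
χ² = (63−56)²/56 + (88−84)²/84 + (13−28)²/28 + (88−84)²/84
   = 0.875 + 0.190 + 8.036 + 0.190
Sum = 9.29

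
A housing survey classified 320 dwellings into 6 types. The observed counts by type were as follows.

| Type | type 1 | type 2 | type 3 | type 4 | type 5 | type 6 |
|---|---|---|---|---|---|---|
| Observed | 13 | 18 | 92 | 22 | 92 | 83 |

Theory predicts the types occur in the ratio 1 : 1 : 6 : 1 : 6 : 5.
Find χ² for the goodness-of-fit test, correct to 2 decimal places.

3.51

Ratio total = 20. Expected counts: 320×1/20 = 16, 320×1/20 = 16, 320×6/20 = 96, 320×1/20 = 16, 320×6/20 = 96, 320×5/20 = 80.
cat         O        E   (O−E)²/E
type 1     13       16      0.563
type 2     18       16      0.250
type 3     92       96      0.167
type 4     22       16      2.250
type 5     92       96      0.167
type 6     83       80      0.113
Sum = 3.51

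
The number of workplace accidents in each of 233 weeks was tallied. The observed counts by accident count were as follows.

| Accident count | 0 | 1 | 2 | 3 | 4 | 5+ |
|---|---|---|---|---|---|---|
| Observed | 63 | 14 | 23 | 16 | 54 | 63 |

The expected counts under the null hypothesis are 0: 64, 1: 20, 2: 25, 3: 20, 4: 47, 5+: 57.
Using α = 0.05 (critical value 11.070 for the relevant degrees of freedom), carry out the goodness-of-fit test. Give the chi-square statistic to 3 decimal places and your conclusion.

0: (63 − 64)²/64 = 1/64 = 0.0156
1: (14 − 20)²/20 = 36/20 = 1.8000
2: (23 − 25)²/25 = 4/25 = 0.1600
3: (16 − 20)²/20 = 16/20 = 0.8000
4: (54 − 47)²/47 = 49/47 = 1.0426
5+: (63 − 57)²/57 = 36/57 = 0.6316
Sum = 4.450
df = 5. Since 4.450 < 11.070, we do not reject H₀.

4.450; do not reject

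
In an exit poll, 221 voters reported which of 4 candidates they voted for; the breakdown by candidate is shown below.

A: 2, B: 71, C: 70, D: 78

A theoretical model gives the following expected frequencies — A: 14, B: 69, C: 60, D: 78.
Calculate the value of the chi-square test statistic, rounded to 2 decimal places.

12.01

A: (2 − 14)²/14 = 144/14 = 10.286
B: (71 − 69)²/69 = 4/69 = 0.058
C: (70 − 60)²/60 = 100/60 = 1.667
D: (78 − 78)²/78 = 0/78 = 0.000
Sum = 12.01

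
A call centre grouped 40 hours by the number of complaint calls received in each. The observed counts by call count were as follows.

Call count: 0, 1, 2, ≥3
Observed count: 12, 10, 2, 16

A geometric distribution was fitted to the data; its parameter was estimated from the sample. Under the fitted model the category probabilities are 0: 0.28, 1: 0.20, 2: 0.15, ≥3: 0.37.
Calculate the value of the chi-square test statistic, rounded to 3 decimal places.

Expected counts E_i = n·p_i: 40×0.28 = 11.2, 40×0.20 = 8, 40×0.15 = 6, 40×0.37 = 14.8.
χ² = (12−11.2)²/11.2 + (10−8)²/8 + (2−6)²/6 + (16−14.8)²/14.8
   = 0.0571 + 0.5000 + 2.6667 + 0.0973
Sum = 3.321

3.321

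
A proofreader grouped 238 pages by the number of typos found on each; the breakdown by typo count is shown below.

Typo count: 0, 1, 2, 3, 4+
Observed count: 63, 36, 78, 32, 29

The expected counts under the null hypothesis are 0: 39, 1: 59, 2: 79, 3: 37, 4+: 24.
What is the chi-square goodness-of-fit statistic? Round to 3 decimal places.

25.465

cat         O        E   (O−E)²/E
0          63       39    14.7692
1          36       59     8.9661
2          78       79     0.0127
3          32       37     0.6757
4+         29       24     1.0417
Sum = 25.465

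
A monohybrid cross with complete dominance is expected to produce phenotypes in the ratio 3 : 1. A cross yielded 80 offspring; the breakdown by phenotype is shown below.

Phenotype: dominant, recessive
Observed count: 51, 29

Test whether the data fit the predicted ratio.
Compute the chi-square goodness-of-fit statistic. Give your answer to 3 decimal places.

5.400

Ratio total = 4. Expected counts: 80×3/4 = 60, 80×1/4 = 20.
χ² = (51−60)²/60 + (29−20)²/20
   = 1.3500 + 4.0500
Sum = 5.400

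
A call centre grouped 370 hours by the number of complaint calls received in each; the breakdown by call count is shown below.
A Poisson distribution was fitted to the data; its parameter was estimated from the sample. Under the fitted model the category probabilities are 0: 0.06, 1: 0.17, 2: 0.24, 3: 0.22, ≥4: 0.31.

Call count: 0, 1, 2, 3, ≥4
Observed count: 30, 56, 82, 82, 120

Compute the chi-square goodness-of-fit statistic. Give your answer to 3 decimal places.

4.267

Expected counts E_i = n·p_i: 370×0.06 = 22.2, 370×0.17 = 62.9, 370×0.24 = 88.8, 370×0.22 = 81.4, 370×0.31 = 114.7.
cat         O        E   (O−E)²/E
0          30     22.2     2.7405
1          56     62.9     0.7569
2          82     88.8     0.5207
3          82     81.4     0.0044
≥4        120    114.7     0.2449
Sum = 4.267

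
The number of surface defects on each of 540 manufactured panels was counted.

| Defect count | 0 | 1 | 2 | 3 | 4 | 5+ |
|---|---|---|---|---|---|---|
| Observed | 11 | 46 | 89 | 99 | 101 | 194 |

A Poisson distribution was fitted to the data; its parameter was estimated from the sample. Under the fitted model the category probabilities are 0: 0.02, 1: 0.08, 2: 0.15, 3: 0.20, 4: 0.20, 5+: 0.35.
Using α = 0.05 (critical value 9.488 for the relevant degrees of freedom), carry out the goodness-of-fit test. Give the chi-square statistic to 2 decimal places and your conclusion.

2.31; do not reject

Expected counts E_i = n·p_i: 540×0.02 = 10.8, 540×0.08 = 43.2, 540×0.15 = 81, 540×0.20 = 108, 540×0.20 = 108, 540×0.35 = 189.
cat         O        E   (O−E)²/E
0          11     10.8      0.004
1          46     43.2      0.181
2          89       81      0.790
3          99      108      0.750
4         101      108      0.454
5+        194      189      0.132
Sum = 2.31
df = 4. Since 2.31 < 9.488, we do not reject H₀.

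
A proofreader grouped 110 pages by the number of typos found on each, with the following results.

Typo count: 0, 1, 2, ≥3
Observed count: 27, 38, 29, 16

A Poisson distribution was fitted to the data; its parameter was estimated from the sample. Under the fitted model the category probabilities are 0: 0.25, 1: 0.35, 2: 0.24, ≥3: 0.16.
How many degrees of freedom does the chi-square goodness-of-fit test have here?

There are k = 4 categories and 1 parameter estimated from the data, so df = 4 − 1 − 1 = 2.

2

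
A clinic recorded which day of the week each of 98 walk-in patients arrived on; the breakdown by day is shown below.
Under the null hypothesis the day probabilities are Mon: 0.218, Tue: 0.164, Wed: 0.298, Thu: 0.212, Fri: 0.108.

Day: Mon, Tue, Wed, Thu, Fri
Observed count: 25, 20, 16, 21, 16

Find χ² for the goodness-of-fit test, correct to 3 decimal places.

10.323

Expected counts E_i = n·p_i: 98×0.218 = 21.364, 98×0.164 = 16.072, 98×0.298 = 29.204, 98×0.212 = 20.776, 98×0.108 = 10.584.
Mon: (25 − 21.364)²/21.364 = 13.220496/21.364 = 0.6188
Tue: (20 − 16.072)²/16.072 = 15.429184/16.072 = 0.9600
Wed: (16 − 29.204)²/29.204 = 174.345616/29.204 = 5.9699
Thu: (21 − 20.776)²/20.776 = 0.050176/20.776 = 0.0024
Fri: (16 − 10.584)²/10.584 = 29.333056/10.584 = 2.7715
Sum = 10.323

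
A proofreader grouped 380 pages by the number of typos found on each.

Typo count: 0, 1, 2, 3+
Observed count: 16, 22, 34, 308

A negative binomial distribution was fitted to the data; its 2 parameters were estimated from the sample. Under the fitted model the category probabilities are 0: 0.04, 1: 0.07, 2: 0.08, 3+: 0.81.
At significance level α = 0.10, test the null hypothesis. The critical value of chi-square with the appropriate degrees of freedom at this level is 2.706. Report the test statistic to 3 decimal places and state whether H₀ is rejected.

Expected counts E_i = n·p_i: 380×0.04 = 15.2, 380×0.07 = 26.6, 380×0.08 = 30.4, 380×0.81 = 307.8.
χ² = (16−15.2)²/15.2 + (22−26.6)²/26.6 + (34−30.4)²/30.4 + (308−307.8)²/307.8
   = 0.0421 + 0.7955 + 0.4263 + 0.0001
Sum = 1.264
df = 1. Since 1.264 < 2.706, we do not reject H₀.

1.264; do not reject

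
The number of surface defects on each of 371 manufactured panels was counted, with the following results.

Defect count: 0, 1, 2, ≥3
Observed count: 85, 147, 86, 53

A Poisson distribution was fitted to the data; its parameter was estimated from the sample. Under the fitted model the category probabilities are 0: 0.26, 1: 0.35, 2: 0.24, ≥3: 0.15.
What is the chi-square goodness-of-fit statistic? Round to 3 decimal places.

3.857

Expected counts E_i = n·p_i: 371×0.26 = 96.46, 371×0.35 = 129.85, 371×0.24 = 89.04, 371×0.15 = 55.65.
cat         O        E   (O−E)²/E
0          85    96.46     1.3615
1         147   129.85     2.2651
2          86    89.04     0.1038
≥3         53    55.65     0.1262
Sum = 3.857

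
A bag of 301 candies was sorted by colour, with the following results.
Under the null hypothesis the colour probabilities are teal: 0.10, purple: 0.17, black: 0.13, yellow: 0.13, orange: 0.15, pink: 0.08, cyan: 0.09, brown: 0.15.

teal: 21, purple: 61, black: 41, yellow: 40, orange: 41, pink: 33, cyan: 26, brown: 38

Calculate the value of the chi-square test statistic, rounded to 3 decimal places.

9.610

Expected counts E_i = n·p_i: 301×0.10 = 30.1, 301×0.17 = 51.17, 301×0.13 = 39.13, 301×0.13 = 39.13, 301×0.15 = 45.15, 301×0.08 = 24.08, 301×0.09 = 27.09, 301×0.15 = 45.15.
χ² = (21−30.1)²/30.1 + (61−51.17)²/51.17 + (41−39.13)²/39.13 + (40−39.13)²/39.13 + (41−45.15)²/45.15 + (33−24.08)²/24.08 + (26−27.09)²/27.09 + (38−45.15)²/45.15
   = 2.7512 + 1.8884 + 0.0894 + 0.0193 + 0.3815 + 3.3043 + 0.0439 + 1.1323
Sum = 9.610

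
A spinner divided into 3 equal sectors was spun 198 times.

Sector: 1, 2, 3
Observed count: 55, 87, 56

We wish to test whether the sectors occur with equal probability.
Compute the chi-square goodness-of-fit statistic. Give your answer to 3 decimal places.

Under H₀ each category has probability 1/3, so each expected count is 198/3 = 66.
cat         O        E   (O−E)²/E
1          55       66     1.8333
2          87       66     6.6818
3          56       66     1.5152
Sum = 10.030

10.030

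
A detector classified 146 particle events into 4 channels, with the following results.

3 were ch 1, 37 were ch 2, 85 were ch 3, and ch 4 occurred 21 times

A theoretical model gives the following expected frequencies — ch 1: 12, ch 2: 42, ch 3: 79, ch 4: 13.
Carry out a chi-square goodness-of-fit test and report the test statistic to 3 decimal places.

12.724

ch 1: (3 − 12)²/12 = 81/12 = 6.7500
ch 2: (37 − 42)²/42 = 25/42 = 0.5952
ch 3: (85 − 79)²/79 = 36/79 = 0.4557
ch 4: (21 − 13)²/13 = 64/13 = 4.9231
Sum = 12.724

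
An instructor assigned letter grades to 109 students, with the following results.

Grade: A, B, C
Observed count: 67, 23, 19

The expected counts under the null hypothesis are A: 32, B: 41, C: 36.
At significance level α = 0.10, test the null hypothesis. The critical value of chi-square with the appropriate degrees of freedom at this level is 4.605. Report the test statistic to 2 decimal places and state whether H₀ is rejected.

54.21; reject

χ² = (67−32)²/32 + (23−41)²/41 + (19−36)²/36
   = 38.281 + 7.902 + 8.028
Sum = 54.21
df = 2. Since 54.21 > 4.605, we reject H₀.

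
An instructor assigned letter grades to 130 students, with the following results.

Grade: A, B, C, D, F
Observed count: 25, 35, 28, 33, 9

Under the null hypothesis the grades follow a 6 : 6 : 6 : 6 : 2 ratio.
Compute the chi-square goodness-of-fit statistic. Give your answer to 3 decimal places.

Ratio total = 26. Expected counts: 130×6/26 = 30, 130×6/26 = 30, 130×6/26 = 30, 130×6/26 = 30, 130×2/26 = 10.
cat         O        E   (O−E)²/E
A          25       30     0.8333
B          35       30     0.8333
C          28       30     0.1333
D          33       30     0.3000
F           9       10     0.1000
Sum = 2.200

2.200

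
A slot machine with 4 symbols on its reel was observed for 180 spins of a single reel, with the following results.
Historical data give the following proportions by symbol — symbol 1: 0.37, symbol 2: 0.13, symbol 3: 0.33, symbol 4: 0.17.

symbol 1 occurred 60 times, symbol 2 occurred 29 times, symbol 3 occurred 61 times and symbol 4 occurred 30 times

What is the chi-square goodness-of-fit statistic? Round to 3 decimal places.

Expected counts E_i = n·p_i: 180×0.37 = 66.6, 180×0.13 = 23.4, 180×0.33 = 59.4, 180×0.17 = 30.6.
cat           O        E   (O−E)²/E
symbol 1     60     66.6     0.6541
symbol 2     29     23.4     1.3402
symbol 3     61     59.4     0.0431
symbol 4     30     30.6     0.0118
Sum = 2.049

2.049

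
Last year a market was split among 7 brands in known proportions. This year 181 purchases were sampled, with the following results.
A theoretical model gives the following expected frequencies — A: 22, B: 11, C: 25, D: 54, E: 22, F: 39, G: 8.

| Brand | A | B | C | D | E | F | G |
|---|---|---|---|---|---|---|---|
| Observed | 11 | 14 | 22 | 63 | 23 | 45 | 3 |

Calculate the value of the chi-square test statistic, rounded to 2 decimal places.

cat         O        E   (O−E)²/E
A          11       22      5.500
B          14       11      0.818
C          22       25      0.360
D          63       54      1.500
E          23       22      0.045
F          45       39      0.923
G           3        8      3.125
Sum = 12.27

12.27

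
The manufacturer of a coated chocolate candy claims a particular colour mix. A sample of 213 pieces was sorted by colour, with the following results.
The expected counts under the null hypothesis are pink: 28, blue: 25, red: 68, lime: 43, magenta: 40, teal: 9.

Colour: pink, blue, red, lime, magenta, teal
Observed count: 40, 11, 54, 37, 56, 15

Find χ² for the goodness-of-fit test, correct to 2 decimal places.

27.10

χ² = (40−28)²/28 + (11−25)²/25 + (54−68)²/68 + (37−43)²/43 + (56−40)²/40 + (15−9)²/9
   = 5.143 + 7.840 + 2.882 + 0.837 + 6.400 + 4.000
Sum = 27.10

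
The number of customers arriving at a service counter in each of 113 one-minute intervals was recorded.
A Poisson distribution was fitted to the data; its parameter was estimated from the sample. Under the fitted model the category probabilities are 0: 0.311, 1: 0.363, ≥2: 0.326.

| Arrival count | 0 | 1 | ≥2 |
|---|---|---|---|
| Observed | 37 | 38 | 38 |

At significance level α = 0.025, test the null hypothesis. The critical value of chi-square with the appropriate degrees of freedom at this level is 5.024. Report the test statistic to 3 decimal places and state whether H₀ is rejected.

Expected counts E_i = n·p_i: 113×0.311 = 35.143, 113×0.363 = 41.019, 113×0.326 = 36.838.
cat         O        E   (O−E)²/E
0          37   35.143     0.0981
1          38   41.019     0.2222
≥2         38   36.838     0.0367
Sum = 0.357
df = 1. Since 0.357 < 5.024, we do not reject H₀.

0.357; do not reject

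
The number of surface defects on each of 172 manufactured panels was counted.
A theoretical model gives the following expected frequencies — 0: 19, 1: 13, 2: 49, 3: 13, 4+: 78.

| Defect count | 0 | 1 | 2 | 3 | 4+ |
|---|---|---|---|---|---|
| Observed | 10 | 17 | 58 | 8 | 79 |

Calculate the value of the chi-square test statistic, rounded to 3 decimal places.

χ² = (10−19)²/19 + (17−13)²/13 + (58−49)²/49 + (8−13)²/13 + (79−78)²/78
   = 4.2632 + 1.2308 + 1.6531 + 1.9231 + 0.0128
Sum = 9.083

9.083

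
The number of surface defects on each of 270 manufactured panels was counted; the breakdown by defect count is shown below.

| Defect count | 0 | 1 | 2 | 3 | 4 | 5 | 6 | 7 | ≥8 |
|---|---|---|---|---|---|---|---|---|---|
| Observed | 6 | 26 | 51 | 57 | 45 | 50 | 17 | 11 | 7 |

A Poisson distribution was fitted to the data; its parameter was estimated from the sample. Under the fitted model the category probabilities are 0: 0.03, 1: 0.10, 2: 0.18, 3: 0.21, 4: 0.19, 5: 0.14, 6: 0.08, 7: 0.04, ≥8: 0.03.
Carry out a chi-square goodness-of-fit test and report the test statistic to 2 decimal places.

6.55

Expected counts E_i = n·p_i: 270×0.03 = 8.1, 270×0.10 = 27, 270×0.18 = 48.6, 270×0.21 = 56.7, 270×0.19 = 51.3, 270×0.14 = 37.8, 270×0.08 = 21.6, 270×0.04 = 10.8, 270×0.03 = 8.1.
0: (6 − 8.1)²/8.1 = 4.41/8.1 = 0.544
1: (26 − 27)²/27 = 1/27 = 0.037
2: (51 − 48.6)²/48.6 = 5.76/48.6 = 0.119
3: (57 − 56.7)²/56.7 = 0.09/56.7 = 0.002
4: (45 − 51.3)²/51.3 = 39.69/51.3 = 0.774
5: (50 − 37.8)²/37.8 = 148.84/37.8 = 3.938
6: (17 − 21.6)²/21.6 = 21.16/21.6 = 0.980
7: (11 − 10.8)²/10.8 = 0.04/10.8 = 0.004
≥8: (7 − 8.1)²/8.1 = 1.21/8.1 = 0.149
Sum = 6.55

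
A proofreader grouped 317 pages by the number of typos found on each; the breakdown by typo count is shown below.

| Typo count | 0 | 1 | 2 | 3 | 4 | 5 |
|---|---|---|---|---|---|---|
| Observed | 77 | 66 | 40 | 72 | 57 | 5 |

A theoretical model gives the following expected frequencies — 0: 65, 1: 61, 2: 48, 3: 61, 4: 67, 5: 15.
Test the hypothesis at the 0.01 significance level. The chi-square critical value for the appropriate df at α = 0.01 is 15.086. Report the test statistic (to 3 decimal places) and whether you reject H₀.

χ² = (77−65)²/65 + (66−61)²/61 + (40−48)²/48 + (72−61)²/61 + (57−67)²/67 + (5−15)²/15
   = 2.2154 + 0.4098 + 1.3333 + 1.9836 + 1.4925 + 6.6667
Sum = 14.101
df = 5. Since 14.101 < 15.086, we do not reject H₀.

14.101; do not reject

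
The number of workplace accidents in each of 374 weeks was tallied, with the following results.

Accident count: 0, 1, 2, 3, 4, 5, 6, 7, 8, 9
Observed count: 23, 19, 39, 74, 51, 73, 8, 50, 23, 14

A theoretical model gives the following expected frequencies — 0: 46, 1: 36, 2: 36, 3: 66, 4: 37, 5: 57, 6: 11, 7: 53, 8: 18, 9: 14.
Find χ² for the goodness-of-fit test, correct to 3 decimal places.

χ² = (23−46)²/46 + (19−36)²/36 + (39−36)²/36 + (74−66)²/66 + (51−37)²/37 + (73−57)²/57 + (8−11)²/11 + (50−53)²/53 + (23−18)²/18 + (14−14)²/14
   = 11.5000 + 8.0278 + 0.2500 + 0.9697 + 5.2973 + 4.4912 + 0.8182 + 0.1698 + 1.3889 + 0.0000
Sum = 32.913

32.913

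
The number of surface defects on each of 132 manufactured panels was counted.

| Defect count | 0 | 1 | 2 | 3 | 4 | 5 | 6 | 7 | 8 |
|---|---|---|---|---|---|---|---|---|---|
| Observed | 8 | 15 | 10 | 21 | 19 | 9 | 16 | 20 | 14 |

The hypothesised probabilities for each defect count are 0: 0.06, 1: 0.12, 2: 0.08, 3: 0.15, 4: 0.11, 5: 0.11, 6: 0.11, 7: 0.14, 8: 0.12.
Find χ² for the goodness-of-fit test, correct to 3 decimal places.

Expected counts E_i = n·p_i: 132×0.06 = 7.92, 132×0.12 = 15.84, 132×0.08 = 10.56, 132×0.15 = 19.8, 132×0.11 = 14.52, 132×0.11 = 14.52, 132×0.11 = 14.52, 132×0.14 = 18.48, 132×0.12 = 15.84.
0: (8 − 7.92)²/7.92 = 0.0064/7.92 = 0.0008
1: (15 − 15.84)²/15.84 = 0.7056/15.84 = 0.0445
2: (10 − 10.56)²/10.56 = 0.3136/10.56 = 0.0297
3: (21 − 19.8)²/19.8 = 1.44/19.8 = 0.0727
4: (19 − 14.52)²/14.52 = 20.0704/14.52 = 1.3823
5: (9 − 14.52)²/14.52 = 30.4704/14.52 = 2.0985
6: (16 − 14.52)²/14.52 = 2.1904/14.52 = 0.1509
7: (20 − 18.48)²/18.48 = 2.3104/18.48 = 0.1250
8: (14 − 15.84)²/15.84 = 3.3856/15.84 = 0.2137
Sum = 4.118

4.118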